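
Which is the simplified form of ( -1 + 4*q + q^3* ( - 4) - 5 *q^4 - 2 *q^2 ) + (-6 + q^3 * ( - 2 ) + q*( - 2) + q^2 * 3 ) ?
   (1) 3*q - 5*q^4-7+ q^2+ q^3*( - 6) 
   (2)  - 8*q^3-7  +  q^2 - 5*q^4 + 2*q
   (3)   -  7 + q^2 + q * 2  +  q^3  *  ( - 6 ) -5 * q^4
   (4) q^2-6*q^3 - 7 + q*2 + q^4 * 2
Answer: 3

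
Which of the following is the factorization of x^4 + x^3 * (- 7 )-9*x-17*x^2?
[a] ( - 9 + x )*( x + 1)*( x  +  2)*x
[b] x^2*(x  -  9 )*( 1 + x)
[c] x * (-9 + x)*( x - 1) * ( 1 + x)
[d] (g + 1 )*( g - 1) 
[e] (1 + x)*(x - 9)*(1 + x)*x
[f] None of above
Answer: e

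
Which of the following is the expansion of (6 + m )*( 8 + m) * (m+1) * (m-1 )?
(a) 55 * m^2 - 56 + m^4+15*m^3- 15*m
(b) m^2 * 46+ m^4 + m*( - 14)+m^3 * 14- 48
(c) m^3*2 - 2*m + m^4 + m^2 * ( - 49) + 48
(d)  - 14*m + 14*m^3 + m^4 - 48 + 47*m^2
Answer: d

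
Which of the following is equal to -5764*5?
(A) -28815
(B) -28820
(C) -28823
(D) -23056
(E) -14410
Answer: B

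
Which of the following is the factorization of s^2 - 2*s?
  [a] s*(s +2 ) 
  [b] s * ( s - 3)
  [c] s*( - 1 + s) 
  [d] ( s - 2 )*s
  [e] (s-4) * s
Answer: d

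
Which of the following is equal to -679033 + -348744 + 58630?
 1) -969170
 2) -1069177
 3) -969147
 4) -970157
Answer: 3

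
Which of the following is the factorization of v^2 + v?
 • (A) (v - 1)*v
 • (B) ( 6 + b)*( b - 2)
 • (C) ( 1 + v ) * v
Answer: C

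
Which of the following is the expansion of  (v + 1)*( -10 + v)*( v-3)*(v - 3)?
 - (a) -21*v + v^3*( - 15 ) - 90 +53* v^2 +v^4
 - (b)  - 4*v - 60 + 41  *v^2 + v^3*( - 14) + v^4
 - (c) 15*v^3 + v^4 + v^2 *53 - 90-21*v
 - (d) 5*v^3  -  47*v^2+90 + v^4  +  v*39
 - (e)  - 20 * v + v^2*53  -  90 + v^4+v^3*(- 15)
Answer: a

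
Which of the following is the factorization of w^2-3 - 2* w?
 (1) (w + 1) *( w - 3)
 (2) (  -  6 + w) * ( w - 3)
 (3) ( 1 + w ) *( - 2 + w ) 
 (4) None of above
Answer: 1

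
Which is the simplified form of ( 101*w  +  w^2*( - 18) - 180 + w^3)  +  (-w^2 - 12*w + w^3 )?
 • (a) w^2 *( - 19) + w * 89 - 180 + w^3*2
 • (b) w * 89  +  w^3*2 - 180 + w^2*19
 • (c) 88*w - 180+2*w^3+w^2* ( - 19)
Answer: a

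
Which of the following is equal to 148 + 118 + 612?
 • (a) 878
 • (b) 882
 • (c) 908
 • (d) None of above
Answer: a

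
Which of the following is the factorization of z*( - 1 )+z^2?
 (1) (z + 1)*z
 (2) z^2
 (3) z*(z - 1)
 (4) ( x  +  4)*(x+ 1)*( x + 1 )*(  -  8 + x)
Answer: 3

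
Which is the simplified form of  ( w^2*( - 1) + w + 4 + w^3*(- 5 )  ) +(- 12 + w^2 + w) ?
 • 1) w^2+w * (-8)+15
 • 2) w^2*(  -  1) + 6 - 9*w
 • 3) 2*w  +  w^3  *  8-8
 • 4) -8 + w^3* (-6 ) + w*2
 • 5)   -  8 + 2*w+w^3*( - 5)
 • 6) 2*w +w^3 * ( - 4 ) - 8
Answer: 5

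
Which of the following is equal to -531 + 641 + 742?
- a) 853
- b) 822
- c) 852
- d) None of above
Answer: c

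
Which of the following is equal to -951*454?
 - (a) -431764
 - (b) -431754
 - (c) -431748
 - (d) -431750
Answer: b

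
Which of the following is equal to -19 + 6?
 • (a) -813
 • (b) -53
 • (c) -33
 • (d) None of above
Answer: d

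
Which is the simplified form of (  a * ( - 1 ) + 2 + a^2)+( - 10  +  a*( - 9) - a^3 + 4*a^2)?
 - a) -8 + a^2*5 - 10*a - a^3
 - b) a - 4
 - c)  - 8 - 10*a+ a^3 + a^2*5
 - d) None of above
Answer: a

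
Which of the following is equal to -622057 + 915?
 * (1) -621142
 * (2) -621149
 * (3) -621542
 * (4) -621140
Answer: 1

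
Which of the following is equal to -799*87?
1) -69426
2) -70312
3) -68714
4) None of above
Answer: 4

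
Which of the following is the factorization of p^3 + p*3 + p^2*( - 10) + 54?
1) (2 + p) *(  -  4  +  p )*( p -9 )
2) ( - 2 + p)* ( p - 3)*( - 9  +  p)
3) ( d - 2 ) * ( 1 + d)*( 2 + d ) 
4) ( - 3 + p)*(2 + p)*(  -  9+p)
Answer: 4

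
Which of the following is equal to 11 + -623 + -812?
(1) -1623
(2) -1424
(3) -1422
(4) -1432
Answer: 2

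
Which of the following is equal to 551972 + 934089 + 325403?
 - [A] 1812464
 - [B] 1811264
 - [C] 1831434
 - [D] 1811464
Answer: D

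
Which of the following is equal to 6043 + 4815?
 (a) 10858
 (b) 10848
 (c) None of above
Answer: a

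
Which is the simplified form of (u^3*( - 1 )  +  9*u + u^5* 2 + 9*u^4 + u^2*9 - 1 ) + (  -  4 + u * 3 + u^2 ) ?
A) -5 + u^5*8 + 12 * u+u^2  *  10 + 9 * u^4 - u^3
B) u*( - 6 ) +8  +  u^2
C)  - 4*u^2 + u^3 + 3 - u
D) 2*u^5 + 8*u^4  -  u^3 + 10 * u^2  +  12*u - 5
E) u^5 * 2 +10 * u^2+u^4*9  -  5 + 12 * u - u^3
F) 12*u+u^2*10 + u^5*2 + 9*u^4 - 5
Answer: E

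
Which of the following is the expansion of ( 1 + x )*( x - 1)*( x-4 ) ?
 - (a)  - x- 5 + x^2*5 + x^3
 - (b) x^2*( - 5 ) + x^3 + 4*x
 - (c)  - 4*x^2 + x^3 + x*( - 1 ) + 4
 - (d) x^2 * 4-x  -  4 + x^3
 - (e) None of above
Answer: c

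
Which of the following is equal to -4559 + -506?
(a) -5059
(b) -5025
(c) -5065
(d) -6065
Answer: c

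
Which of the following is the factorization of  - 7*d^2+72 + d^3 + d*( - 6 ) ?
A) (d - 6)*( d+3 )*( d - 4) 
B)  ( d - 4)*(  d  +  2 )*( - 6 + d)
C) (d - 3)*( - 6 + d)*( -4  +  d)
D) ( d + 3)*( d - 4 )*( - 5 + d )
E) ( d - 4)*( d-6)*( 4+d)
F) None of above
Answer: A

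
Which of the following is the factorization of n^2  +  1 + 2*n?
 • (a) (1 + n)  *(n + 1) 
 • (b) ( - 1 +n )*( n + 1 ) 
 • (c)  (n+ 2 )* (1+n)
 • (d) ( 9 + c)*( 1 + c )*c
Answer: a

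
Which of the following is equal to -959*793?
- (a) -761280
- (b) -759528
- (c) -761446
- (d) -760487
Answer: d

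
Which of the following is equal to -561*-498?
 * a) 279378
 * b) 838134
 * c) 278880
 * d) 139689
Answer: a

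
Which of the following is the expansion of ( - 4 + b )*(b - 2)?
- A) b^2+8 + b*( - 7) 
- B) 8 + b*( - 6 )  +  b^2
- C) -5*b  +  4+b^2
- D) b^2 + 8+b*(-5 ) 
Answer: B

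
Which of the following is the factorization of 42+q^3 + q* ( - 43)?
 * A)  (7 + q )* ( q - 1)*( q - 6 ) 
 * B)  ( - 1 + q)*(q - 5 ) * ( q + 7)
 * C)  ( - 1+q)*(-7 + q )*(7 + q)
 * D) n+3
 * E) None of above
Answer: A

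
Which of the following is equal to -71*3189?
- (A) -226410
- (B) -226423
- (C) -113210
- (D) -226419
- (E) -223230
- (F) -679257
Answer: D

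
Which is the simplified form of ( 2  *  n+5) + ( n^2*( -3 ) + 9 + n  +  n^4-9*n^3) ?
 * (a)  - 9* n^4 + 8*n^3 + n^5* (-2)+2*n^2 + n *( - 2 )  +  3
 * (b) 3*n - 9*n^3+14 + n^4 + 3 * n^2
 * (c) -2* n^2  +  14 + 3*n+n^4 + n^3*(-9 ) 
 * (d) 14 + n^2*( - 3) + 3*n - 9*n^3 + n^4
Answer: d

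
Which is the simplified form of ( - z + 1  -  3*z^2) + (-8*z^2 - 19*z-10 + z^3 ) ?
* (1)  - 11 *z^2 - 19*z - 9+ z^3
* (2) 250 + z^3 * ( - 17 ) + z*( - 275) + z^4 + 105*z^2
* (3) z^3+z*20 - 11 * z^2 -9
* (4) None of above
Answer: 4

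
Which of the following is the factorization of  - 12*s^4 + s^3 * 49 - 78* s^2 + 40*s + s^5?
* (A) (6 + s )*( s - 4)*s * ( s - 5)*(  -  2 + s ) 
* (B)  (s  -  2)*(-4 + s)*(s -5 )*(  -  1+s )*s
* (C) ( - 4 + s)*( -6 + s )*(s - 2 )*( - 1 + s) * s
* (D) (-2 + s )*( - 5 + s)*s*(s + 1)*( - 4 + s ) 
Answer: B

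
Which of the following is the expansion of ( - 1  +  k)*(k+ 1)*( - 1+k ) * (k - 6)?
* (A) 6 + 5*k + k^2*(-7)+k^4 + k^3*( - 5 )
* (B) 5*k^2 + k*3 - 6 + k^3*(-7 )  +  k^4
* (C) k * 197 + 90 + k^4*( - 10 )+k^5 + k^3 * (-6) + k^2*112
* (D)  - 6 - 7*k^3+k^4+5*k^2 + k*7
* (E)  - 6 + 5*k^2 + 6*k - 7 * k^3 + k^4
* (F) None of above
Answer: D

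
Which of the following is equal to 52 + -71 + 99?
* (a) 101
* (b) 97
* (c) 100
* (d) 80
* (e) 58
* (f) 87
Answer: d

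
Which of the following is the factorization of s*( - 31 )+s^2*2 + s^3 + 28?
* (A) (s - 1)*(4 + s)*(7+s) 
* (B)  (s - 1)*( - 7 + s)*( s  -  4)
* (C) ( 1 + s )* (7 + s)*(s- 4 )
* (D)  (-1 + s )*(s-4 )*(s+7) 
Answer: D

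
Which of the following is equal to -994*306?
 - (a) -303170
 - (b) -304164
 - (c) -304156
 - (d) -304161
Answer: b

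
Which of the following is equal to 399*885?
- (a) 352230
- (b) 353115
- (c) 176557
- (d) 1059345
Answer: b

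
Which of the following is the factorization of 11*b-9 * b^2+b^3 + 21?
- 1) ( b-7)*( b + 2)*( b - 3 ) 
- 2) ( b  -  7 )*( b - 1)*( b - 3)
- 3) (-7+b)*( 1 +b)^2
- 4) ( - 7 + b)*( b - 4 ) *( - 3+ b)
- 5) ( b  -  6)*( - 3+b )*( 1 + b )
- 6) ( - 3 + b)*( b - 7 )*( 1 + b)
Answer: 6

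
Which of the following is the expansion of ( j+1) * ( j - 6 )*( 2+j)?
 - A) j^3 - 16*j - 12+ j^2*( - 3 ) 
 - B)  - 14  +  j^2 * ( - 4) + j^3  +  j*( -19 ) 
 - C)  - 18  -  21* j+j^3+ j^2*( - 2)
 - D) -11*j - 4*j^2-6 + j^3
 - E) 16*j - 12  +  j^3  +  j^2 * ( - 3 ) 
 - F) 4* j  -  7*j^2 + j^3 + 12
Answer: A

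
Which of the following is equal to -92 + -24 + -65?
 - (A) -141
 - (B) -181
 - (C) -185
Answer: B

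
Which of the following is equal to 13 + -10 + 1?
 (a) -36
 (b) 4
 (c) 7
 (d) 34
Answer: b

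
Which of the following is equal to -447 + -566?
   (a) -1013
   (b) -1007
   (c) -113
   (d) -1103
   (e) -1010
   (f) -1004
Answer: a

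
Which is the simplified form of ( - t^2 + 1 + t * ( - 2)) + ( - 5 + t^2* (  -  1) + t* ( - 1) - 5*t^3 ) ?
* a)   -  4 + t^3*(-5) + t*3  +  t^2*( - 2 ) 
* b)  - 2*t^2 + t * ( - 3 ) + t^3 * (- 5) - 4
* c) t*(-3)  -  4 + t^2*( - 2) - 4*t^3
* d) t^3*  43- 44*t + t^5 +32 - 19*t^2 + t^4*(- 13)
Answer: b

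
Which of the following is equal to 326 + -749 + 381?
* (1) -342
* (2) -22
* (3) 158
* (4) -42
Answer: 4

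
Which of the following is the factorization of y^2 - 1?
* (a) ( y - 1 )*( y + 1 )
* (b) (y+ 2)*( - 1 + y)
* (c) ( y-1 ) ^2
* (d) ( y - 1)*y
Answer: a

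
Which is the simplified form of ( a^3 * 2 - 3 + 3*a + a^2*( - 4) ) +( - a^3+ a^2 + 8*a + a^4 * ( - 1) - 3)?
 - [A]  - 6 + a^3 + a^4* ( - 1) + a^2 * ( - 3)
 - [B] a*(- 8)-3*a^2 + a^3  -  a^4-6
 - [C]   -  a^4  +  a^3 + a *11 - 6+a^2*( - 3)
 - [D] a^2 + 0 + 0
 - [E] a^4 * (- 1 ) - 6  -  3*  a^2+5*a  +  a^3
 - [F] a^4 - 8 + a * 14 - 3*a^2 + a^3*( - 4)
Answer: C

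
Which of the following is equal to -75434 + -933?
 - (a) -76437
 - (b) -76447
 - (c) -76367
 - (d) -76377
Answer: c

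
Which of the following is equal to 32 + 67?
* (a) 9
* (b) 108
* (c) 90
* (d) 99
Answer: d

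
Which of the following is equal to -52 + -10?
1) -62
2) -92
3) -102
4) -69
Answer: 1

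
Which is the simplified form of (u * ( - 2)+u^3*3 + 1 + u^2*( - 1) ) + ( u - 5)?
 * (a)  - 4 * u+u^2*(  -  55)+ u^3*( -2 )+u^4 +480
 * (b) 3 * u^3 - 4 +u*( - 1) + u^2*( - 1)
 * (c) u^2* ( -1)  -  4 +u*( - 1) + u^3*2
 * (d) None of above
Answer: b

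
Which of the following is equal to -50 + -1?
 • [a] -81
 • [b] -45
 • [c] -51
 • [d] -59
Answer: c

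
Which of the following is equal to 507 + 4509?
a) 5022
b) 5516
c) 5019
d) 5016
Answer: d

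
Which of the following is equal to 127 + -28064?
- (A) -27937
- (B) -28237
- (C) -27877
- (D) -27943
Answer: A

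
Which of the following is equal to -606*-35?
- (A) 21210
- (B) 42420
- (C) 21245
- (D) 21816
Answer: A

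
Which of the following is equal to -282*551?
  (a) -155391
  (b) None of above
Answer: b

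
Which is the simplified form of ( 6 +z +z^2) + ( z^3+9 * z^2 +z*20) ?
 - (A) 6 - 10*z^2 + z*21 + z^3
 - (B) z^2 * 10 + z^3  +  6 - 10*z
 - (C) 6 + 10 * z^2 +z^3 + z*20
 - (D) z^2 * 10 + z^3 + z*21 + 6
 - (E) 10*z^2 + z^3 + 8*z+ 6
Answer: D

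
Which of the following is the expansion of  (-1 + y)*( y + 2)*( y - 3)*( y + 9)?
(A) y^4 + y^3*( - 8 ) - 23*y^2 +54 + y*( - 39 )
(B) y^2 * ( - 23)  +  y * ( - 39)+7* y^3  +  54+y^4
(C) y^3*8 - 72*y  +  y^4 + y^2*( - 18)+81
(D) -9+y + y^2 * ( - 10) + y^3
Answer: B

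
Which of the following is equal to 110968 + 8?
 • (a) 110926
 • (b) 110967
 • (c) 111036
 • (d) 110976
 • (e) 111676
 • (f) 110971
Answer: d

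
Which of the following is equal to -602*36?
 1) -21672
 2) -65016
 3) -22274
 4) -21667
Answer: 1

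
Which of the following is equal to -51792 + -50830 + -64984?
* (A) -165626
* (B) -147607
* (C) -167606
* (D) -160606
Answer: C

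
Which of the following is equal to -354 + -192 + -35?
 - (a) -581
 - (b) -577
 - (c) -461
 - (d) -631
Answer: a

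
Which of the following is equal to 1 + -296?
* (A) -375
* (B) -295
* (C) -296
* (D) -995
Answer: B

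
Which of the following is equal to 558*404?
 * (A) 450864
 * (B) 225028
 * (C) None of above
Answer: C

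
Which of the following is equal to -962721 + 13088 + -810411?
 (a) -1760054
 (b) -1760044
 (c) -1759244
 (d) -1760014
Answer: b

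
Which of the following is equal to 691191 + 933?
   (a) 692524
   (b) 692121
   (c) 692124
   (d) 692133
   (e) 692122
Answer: c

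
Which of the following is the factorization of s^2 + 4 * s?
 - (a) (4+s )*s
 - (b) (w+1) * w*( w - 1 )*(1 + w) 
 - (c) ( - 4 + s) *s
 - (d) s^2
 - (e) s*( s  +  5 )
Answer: a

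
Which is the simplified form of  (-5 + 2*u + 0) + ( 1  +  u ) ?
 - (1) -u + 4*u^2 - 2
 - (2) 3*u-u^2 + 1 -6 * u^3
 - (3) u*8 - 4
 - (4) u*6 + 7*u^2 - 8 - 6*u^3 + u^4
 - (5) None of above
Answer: 5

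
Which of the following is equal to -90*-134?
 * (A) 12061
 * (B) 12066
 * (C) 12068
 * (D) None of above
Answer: D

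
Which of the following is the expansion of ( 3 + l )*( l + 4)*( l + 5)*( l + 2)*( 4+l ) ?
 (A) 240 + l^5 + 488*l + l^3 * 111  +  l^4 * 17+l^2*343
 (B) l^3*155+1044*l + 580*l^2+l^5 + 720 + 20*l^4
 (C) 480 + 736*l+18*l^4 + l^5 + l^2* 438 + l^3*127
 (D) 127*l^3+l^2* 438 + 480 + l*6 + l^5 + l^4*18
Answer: C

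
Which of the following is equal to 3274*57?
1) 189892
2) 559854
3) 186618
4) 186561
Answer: 3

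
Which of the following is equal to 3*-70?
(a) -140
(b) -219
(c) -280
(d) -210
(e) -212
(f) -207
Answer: d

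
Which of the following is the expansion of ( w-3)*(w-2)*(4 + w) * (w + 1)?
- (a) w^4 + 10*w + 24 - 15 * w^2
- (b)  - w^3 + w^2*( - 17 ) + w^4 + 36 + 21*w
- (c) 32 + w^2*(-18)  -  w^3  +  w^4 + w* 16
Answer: a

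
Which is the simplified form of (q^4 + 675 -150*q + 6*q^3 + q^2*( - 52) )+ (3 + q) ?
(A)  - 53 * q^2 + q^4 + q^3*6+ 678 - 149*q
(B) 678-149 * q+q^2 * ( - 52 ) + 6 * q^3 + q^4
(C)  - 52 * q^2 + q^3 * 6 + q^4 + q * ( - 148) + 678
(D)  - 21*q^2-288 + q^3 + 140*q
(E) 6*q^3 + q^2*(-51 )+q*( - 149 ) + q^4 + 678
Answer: B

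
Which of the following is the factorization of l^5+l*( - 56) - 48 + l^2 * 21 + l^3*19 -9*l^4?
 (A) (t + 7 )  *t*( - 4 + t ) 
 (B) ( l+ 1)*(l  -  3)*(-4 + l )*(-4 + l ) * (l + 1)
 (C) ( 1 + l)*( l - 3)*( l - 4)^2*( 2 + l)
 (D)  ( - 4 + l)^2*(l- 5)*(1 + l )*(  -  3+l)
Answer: B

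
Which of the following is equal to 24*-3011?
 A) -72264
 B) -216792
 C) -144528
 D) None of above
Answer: A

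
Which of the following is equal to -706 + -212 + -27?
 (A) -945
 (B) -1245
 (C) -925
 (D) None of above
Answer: A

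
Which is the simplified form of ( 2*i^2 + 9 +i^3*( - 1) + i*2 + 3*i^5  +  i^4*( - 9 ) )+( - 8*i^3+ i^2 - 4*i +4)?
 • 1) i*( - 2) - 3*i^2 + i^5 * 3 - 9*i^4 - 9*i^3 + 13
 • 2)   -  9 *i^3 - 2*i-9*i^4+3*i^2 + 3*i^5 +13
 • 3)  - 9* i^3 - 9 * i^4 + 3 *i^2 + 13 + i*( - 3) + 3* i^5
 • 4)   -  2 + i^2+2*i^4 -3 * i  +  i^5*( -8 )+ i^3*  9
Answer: 2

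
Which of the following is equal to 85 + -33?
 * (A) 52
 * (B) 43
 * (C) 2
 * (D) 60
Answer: A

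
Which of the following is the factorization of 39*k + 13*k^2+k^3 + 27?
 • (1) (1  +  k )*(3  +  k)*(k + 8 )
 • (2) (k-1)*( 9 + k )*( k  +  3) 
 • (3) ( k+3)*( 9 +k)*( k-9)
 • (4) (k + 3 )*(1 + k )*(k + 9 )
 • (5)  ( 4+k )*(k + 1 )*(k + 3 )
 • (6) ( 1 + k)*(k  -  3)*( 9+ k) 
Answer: 4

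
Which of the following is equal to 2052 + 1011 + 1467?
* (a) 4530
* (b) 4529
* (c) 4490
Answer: a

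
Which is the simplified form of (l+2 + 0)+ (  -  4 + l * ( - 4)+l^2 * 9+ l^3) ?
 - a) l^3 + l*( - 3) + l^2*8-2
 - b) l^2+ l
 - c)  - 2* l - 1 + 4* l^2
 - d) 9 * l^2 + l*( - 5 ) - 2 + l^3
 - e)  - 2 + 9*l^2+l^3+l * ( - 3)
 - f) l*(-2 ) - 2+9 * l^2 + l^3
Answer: e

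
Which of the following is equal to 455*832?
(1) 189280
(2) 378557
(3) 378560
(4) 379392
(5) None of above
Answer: 3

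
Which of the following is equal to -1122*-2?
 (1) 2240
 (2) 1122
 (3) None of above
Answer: 3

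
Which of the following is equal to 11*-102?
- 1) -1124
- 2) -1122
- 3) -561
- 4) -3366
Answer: 2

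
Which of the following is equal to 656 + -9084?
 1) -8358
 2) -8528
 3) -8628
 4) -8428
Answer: 4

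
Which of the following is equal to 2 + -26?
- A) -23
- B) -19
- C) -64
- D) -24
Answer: D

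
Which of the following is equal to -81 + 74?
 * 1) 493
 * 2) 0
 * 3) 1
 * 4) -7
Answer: 4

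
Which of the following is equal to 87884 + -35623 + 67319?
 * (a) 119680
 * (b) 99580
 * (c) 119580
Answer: c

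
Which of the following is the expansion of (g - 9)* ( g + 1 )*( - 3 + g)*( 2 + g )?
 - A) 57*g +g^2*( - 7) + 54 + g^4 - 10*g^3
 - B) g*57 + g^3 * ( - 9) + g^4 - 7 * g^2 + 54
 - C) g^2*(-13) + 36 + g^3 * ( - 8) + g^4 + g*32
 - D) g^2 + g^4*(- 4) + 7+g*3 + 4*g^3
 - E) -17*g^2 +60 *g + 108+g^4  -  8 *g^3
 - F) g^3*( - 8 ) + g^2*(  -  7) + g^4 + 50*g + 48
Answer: B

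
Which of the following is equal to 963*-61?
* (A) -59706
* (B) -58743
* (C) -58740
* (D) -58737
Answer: B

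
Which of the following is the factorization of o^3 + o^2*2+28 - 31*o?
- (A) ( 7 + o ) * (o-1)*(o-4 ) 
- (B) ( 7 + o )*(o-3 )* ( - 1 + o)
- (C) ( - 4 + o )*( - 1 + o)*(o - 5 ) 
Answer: A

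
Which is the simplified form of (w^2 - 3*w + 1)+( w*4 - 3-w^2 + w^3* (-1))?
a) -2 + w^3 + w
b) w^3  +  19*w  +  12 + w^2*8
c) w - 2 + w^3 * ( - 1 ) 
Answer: c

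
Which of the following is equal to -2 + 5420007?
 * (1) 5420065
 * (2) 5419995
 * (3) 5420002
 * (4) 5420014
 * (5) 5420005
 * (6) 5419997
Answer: 5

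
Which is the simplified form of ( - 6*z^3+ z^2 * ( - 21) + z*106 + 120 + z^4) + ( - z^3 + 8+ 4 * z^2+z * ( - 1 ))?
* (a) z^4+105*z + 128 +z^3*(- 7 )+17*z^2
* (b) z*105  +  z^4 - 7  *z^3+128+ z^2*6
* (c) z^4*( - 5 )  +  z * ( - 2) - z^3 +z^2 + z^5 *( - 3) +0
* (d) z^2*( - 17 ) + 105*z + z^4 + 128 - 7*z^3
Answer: d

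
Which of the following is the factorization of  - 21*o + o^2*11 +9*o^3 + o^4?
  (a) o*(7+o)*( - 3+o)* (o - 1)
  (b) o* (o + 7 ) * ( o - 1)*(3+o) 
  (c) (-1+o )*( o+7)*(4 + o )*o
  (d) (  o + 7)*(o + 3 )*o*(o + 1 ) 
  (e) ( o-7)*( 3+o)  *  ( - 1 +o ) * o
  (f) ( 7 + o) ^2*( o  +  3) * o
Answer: b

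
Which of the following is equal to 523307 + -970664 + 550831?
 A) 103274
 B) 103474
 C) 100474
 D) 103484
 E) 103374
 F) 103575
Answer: B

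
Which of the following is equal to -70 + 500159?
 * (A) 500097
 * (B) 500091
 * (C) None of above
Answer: C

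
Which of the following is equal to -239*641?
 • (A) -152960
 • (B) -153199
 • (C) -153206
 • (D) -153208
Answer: B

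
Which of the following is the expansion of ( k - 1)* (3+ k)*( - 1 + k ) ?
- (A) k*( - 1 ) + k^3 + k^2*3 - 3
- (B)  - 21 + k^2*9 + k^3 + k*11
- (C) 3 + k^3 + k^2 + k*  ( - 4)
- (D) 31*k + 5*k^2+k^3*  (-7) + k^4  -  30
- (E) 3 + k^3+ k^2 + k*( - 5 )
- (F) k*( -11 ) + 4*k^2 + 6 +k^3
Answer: E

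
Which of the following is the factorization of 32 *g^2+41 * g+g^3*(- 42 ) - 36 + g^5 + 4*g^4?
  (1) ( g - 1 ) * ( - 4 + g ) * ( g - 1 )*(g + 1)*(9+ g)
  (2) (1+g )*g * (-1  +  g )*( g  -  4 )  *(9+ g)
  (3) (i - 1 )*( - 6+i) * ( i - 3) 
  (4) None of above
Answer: 1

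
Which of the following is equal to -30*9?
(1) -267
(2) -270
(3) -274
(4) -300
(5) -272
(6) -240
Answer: 2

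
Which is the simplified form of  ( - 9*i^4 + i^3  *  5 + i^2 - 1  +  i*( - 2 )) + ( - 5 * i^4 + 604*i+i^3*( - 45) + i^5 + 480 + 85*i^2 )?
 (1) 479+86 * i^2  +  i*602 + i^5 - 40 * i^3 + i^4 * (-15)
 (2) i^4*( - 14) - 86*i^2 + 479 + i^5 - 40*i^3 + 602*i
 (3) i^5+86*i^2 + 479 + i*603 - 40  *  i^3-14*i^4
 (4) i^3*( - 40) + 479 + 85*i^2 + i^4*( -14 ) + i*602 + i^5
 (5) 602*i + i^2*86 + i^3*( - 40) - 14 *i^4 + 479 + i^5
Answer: 5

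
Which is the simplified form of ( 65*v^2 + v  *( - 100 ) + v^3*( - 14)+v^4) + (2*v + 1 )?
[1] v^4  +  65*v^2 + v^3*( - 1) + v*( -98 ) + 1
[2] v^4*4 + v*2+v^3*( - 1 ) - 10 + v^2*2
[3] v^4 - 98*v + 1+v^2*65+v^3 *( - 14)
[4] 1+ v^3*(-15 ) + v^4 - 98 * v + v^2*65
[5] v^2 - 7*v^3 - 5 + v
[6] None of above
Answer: 3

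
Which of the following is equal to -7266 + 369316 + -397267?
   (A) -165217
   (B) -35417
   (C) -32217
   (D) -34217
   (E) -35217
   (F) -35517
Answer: E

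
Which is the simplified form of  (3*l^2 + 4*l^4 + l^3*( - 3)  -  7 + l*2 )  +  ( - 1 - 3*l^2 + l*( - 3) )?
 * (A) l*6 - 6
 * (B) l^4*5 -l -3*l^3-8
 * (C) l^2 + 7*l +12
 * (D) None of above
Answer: D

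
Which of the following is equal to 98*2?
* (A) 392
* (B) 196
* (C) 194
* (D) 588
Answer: B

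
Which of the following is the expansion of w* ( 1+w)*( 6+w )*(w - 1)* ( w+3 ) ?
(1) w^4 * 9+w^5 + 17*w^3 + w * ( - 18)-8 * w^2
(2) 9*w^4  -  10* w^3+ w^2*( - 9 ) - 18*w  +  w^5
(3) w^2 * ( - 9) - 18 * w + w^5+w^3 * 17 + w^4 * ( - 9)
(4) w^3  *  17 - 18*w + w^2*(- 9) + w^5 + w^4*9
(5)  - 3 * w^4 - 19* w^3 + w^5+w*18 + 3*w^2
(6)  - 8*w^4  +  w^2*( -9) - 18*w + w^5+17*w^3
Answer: 4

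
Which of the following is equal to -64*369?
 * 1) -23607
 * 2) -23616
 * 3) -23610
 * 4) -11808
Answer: 2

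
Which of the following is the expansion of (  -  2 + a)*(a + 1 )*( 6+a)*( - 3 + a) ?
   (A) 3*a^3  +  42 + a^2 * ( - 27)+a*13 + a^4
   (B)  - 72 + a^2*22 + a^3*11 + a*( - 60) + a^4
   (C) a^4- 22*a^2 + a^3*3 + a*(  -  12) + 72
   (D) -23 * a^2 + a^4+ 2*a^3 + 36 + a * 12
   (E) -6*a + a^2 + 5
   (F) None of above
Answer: D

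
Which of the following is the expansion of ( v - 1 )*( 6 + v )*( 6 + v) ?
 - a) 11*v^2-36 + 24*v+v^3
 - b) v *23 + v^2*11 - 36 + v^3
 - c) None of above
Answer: a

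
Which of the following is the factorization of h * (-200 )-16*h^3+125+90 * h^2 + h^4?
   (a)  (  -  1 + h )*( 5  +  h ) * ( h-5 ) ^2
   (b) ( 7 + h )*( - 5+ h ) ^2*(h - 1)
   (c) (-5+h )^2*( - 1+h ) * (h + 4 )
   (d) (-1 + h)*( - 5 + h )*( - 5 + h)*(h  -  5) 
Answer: d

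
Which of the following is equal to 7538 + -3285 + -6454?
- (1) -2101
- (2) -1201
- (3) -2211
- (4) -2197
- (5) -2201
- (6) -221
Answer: 5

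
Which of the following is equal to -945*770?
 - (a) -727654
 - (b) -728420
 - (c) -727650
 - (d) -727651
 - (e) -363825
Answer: c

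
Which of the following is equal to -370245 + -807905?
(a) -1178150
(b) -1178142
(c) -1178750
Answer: a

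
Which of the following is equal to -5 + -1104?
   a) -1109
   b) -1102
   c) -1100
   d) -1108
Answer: a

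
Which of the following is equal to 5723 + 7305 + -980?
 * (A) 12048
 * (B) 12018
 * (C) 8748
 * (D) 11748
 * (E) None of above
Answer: A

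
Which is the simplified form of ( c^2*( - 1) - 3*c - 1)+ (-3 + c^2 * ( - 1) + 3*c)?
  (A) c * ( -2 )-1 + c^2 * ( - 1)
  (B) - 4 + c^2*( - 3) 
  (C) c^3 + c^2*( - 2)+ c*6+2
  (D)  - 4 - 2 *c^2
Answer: D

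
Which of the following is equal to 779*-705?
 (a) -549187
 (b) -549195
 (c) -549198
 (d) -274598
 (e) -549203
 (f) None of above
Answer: b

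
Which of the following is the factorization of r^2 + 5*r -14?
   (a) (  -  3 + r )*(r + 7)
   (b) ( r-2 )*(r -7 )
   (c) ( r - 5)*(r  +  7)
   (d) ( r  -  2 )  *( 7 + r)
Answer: d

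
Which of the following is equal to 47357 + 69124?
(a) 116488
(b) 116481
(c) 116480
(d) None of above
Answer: b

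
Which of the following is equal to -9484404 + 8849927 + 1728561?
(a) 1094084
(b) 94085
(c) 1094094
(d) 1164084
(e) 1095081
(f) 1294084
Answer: a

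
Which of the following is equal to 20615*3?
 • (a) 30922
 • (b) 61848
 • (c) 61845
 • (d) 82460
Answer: c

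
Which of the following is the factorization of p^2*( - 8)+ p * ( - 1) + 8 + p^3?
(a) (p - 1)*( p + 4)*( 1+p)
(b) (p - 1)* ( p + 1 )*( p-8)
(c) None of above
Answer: b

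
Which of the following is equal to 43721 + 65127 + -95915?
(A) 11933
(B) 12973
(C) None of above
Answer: C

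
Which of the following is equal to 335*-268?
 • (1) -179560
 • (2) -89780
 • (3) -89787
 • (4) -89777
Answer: 2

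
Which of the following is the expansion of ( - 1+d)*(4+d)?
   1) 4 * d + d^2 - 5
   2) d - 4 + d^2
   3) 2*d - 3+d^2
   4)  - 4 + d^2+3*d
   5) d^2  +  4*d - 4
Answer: 4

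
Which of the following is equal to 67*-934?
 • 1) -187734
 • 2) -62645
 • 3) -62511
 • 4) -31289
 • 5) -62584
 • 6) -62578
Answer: 6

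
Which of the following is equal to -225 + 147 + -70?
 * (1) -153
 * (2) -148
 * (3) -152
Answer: 2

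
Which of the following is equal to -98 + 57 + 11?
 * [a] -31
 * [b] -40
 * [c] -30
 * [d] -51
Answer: c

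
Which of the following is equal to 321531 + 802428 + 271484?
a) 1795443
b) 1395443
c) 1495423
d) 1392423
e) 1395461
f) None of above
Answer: b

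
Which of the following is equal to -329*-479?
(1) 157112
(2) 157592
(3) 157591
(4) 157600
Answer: 3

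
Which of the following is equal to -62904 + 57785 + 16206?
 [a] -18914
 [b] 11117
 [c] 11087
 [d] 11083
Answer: c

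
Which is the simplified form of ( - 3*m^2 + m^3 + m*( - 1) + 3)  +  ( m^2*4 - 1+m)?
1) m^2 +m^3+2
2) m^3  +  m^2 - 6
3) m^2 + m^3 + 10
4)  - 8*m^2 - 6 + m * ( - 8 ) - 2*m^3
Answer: 1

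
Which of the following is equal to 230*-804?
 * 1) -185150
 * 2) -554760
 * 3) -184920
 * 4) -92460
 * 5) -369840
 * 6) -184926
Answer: 3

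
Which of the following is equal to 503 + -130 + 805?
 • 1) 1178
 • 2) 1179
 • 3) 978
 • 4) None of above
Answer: 1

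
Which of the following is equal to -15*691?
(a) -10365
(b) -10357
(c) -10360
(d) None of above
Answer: a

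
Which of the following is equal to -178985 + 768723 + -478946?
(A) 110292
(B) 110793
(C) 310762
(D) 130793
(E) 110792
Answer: E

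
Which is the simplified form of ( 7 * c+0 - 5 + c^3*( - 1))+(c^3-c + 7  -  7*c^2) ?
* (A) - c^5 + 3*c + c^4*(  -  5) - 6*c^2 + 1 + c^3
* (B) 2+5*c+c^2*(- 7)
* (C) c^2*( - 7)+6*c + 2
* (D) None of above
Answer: C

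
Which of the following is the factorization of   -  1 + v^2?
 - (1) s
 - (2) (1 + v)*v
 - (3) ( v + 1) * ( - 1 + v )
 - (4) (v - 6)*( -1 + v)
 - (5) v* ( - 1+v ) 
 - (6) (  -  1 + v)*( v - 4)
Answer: 3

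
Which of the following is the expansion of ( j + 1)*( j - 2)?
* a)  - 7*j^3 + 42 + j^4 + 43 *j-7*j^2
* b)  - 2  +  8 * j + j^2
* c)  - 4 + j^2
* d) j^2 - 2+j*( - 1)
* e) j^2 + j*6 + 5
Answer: d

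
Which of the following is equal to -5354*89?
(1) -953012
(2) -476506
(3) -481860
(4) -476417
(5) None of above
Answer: 2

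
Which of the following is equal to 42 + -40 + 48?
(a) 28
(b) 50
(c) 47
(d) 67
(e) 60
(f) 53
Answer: b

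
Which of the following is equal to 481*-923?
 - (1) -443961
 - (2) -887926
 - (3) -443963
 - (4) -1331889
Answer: 3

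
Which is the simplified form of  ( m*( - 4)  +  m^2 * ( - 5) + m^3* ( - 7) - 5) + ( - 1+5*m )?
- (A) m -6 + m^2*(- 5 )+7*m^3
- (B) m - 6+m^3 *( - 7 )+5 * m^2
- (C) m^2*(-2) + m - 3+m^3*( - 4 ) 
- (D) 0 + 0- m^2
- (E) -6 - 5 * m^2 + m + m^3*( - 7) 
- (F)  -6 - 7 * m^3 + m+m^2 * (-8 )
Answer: E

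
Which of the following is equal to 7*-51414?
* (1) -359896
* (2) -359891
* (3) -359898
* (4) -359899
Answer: 3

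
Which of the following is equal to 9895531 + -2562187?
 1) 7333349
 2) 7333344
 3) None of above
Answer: 2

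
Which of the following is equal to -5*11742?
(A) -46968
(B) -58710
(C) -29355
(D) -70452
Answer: B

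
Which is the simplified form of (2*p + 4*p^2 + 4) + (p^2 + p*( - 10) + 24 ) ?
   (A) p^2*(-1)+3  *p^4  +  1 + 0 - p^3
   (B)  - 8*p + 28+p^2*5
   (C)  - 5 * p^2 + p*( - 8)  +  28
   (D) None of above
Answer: B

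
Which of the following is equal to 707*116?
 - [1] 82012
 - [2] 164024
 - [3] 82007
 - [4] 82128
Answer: 1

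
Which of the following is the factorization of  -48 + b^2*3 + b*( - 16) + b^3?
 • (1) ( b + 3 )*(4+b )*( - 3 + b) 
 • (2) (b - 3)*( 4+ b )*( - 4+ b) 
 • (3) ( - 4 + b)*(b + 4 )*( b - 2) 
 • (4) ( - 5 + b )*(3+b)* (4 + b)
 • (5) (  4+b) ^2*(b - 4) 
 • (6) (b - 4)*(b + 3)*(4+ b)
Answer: 6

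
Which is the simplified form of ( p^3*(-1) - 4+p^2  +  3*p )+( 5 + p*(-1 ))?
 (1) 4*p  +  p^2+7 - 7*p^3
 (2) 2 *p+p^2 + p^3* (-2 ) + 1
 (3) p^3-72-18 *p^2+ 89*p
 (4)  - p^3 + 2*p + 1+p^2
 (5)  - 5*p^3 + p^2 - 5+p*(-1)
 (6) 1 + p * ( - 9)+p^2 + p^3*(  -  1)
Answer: 4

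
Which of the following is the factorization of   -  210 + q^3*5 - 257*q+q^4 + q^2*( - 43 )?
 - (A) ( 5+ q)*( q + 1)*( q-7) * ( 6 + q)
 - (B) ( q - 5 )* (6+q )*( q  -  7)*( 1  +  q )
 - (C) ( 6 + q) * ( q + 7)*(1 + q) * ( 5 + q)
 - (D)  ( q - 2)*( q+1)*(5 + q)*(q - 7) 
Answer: A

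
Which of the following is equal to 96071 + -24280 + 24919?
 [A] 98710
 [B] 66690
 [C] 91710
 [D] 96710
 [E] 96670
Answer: D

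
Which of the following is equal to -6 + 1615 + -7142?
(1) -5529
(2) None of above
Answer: 2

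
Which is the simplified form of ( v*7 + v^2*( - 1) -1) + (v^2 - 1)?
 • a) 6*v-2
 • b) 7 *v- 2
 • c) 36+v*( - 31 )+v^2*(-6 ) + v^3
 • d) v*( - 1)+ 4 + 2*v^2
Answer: b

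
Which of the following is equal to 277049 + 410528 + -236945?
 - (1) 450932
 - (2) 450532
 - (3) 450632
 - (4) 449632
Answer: 3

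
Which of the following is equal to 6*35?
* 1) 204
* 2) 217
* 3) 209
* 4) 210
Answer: 4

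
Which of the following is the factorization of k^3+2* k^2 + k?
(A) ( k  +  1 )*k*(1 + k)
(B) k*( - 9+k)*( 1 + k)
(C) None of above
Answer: A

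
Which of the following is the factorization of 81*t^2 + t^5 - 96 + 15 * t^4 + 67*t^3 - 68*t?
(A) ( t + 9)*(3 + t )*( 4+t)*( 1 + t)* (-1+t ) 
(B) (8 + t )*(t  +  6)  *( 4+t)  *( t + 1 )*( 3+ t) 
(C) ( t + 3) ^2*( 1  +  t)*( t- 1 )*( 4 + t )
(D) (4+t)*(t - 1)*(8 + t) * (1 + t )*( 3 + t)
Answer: D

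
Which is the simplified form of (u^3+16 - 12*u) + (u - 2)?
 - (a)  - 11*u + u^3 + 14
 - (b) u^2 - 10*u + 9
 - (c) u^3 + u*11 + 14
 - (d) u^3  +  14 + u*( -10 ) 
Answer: a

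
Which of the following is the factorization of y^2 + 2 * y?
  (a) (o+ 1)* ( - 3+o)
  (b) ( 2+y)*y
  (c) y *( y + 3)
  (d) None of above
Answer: b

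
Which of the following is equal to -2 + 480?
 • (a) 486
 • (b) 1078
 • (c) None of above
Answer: c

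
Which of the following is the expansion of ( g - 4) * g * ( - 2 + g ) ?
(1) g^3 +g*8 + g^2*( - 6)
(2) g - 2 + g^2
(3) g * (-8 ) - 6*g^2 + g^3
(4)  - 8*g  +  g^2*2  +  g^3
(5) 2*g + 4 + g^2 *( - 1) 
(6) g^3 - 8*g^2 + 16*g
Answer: 1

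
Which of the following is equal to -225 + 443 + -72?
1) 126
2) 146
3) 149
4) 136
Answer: 2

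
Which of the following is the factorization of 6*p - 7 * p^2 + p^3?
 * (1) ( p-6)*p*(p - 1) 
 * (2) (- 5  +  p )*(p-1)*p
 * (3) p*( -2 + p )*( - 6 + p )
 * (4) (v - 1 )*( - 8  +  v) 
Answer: 1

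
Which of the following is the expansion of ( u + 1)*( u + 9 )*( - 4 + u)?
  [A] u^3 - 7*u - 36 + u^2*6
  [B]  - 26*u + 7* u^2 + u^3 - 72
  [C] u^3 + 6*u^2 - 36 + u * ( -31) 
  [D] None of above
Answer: C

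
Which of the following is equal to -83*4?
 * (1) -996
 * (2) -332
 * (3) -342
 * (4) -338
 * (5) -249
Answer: 2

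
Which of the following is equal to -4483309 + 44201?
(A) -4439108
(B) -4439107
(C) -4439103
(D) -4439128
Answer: A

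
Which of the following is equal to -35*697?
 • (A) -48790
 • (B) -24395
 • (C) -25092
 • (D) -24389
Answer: B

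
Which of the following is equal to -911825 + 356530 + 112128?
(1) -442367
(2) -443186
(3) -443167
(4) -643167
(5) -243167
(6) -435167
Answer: 3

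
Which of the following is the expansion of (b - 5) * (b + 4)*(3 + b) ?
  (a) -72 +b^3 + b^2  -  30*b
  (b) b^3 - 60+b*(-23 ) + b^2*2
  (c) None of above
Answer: b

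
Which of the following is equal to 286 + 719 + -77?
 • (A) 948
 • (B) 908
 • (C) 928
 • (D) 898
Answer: C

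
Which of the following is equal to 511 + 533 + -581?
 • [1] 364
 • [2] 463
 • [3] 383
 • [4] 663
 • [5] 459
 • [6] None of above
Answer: 2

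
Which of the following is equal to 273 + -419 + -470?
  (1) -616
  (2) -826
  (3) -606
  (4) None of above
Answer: 1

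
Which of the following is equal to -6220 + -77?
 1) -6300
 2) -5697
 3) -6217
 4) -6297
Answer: 4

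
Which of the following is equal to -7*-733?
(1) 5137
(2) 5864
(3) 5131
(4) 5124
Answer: 3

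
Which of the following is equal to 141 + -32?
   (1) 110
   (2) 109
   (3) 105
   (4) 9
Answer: 2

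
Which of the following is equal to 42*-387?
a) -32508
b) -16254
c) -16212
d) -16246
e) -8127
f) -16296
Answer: b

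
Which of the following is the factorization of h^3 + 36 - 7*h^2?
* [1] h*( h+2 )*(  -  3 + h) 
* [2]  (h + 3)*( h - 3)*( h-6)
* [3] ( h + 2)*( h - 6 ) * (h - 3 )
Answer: 3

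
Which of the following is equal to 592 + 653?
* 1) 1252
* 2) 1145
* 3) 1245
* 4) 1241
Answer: 3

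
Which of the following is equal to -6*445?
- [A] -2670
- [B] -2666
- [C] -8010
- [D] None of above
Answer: A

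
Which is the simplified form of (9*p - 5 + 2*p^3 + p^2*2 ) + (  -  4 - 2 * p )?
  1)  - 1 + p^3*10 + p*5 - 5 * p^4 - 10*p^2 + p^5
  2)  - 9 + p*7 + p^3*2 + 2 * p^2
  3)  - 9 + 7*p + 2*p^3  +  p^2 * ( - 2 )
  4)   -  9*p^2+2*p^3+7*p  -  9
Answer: 2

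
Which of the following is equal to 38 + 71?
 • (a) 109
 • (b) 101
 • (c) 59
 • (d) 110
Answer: a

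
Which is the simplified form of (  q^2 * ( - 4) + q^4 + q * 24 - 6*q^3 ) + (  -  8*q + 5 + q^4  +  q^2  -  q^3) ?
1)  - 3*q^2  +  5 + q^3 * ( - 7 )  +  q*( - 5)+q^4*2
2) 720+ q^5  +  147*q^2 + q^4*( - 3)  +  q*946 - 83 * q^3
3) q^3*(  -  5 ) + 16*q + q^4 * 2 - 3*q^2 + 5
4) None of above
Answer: 4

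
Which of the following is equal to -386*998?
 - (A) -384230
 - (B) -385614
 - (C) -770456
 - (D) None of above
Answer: D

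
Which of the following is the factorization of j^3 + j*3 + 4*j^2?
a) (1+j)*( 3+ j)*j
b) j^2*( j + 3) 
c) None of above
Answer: a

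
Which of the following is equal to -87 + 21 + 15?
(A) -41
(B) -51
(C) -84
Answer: B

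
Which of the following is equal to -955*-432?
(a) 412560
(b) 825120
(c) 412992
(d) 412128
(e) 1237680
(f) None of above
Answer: a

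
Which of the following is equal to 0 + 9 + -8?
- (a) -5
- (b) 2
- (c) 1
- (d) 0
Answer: c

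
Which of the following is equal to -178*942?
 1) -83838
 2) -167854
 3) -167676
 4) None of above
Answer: 3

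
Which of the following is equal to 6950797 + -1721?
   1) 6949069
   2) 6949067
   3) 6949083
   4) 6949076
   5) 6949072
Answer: 4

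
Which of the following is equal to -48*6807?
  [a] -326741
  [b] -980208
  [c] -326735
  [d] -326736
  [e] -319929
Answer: d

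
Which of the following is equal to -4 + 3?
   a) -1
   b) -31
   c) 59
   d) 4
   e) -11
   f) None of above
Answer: a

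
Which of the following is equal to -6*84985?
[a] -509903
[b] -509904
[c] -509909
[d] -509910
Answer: d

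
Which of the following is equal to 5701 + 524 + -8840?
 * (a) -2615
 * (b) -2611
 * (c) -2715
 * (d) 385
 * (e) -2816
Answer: a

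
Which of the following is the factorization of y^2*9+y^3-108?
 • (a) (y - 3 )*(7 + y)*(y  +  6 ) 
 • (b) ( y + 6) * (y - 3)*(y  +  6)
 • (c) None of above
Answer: b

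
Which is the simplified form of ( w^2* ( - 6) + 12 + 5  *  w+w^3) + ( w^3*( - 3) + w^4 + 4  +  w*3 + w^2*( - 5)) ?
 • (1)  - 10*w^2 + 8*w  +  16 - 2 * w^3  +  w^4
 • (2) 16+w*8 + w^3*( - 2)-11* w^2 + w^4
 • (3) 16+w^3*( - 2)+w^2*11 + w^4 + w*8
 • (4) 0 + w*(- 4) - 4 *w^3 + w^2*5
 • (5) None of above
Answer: 2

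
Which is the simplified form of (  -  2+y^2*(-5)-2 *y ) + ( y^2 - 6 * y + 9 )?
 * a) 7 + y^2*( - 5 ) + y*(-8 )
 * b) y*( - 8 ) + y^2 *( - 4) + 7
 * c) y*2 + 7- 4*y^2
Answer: b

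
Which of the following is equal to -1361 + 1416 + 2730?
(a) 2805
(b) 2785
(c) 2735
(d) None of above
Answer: b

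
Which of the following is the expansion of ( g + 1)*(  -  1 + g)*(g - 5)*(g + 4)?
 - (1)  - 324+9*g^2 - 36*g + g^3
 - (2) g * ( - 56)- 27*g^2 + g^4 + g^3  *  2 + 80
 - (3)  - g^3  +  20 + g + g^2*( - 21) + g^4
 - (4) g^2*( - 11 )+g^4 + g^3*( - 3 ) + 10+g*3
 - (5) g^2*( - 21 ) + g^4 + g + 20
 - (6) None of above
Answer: 3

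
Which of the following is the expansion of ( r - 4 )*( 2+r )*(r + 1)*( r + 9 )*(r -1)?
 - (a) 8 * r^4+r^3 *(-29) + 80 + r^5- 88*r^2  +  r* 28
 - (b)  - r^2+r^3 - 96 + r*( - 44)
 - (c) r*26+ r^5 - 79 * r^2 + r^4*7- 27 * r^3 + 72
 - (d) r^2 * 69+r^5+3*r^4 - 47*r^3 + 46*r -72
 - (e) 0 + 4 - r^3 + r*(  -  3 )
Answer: c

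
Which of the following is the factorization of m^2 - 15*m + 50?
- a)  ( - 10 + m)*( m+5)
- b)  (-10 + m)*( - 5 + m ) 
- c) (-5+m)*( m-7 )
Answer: b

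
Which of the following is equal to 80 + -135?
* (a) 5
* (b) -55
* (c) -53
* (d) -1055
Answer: b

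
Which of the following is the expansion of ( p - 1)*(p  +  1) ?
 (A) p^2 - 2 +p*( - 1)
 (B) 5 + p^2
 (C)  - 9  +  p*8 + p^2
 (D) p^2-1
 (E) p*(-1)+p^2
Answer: D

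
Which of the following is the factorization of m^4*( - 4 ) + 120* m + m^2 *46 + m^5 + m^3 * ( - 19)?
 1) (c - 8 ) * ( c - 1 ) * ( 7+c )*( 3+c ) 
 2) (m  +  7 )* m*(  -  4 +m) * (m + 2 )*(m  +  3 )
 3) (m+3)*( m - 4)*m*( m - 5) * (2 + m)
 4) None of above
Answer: 3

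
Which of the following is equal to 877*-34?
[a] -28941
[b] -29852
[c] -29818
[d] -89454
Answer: c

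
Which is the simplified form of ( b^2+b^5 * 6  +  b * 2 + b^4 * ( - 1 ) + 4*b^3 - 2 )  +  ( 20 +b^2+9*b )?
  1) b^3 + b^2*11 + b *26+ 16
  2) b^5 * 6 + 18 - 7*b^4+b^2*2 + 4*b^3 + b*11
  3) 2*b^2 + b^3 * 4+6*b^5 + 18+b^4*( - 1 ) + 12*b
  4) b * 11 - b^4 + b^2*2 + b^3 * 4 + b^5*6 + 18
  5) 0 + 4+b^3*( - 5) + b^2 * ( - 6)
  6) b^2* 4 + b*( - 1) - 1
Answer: 4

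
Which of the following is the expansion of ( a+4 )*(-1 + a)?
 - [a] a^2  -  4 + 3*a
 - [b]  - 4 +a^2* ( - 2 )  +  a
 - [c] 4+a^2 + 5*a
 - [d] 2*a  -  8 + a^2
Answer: a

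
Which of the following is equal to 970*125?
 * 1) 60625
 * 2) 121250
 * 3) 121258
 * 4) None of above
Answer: 2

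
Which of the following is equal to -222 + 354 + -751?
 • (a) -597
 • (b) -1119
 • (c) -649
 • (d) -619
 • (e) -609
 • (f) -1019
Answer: d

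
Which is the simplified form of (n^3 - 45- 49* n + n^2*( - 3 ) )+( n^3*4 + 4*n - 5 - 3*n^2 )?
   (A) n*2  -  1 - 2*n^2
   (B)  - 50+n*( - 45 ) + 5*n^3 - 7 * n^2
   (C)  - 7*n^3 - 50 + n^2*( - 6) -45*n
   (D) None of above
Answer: D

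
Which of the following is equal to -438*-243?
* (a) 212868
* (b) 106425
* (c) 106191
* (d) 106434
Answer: d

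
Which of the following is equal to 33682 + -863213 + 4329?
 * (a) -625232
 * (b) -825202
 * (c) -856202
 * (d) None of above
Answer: b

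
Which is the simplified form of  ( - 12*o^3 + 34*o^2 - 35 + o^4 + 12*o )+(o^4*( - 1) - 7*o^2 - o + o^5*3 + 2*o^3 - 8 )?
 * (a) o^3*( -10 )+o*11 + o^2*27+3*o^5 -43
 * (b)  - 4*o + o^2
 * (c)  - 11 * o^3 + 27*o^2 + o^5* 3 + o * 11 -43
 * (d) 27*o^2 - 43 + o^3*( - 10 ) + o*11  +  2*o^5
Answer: a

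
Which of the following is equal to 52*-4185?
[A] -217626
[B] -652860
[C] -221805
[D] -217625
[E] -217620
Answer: E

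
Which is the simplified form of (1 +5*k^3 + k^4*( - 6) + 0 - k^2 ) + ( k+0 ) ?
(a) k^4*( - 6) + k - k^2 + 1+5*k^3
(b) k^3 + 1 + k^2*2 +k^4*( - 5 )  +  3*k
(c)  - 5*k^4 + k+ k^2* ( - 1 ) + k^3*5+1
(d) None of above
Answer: a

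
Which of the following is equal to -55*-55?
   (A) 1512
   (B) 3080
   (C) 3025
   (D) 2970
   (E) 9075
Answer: C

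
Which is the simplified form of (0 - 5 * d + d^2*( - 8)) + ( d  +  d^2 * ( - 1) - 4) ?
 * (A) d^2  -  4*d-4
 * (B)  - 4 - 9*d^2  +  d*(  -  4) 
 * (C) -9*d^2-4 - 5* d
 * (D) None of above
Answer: B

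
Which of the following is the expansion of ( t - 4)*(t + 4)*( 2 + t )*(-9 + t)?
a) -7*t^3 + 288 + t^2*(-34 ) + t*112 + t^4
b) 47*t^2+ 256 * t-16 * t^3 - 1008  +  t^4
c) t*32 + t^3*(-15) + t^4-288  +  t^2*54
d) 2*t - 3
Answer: a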